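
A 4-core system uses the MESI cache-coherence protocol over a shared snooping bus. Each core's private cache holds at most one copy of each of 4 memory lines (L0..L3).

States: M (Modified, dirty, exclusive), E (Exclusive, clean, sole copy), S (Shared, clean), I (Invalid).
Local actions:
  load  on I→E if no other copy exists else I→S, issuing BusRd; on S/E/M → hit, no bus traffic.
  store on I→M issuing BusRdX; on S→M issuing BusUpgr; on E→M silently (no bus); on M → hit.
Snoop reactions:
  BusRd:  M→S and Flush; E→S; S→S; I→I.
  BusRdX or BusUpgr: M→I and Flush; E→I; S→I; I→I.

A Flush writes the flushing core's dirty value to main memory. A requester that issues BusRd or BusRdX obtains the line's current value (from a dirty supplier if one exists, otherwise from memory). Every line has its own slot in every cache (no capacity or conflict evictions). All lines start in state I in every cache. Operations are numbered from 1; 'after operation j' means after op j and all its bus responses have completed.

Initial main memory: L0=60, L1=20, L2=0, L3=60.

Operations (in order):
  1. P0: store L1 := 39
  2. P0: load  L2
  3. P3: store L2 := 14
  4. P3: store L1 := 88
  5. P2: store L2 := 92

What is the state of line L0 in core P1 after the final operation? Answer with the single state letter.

1. P0: store L1 := 39  bus=[BusRdX]  L1: P0=M P1=I P2=I P3=I  mem[L1]=20
2. P0: load  L2  bus=[BusRd]  L2: P0=E P1=I P2=I P3=I  mem[L2]=0
3. P3: store L2 := 14  bus=[BusRdX]  L2: P0=I P1=I P2=I P3=M  mem[L2]=0
4. P3: store L1 := 88  bus=[BusRdX,Flush]  L1: P0=I P1=I P2=I P3=M  mem[L1]=39
5. P2: store L2 := 92  bus=[BusRdX,Flush]  L2: P0=I P1=I P2=M P3=I  mem[L2]=14

state = I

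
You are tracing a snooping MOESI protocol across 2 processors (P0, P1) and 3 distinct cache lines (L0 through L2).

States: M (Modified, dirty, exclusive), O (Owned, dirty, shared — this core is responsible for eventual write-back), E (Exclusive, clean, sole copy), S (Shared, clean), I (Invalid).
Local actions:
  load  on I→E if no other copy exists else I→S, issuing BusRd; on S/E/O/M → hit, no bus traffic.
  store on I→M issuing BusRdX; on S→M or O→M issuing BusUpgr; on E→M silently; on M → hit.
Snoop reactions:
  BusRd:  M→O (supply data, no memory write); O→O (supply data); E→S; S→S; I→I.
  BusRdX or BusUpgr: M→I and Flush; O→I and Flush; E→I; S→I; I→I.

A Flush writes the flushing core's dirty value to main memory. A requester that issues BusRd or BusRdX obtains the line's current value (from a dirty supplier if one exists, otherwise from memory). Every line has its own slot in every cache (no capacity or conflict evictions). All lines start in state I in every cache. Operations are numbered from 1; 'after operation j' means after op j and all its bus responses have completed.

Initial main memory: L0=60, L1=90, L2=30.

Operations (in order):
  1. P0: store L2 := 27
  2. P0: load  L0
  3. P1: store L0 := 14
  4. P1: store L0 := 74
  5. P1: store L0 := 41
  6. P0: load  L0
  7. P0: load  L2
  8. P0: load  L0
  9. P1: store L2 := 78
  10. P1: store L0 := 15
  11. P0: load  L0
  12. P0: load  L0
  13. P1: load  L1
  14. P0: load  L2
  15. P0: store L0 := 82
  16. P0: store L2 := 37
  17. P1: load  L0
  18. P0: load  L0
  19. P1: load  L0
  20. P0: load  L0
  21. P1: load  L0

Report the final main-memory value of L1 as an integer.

memory[L1] = 90

[1] P0: store L2 := 27 | P0:M(27), P1:I | bus: BusRdX
[2] P0: load  L0 | P0:E(60), P1:I | bus: BusRd
[3] P1: store L0 := 14 | P0:I, P1:M(14) | bus: BusRdX
[4] P1: store L0 := 74 | P0:I, P1:M(74) | bus: none
[5] P1: store L0 := 41 | P0:I, P1:M(41) | bus: none
[6] P0: load  L0 | P0:S(41), P1:O(41) | bus: BusRd
[7] P0: load  L2 | P0:M(27), P1:I | bus: none
[8] P0: load  L0 | P0:S(41), P1:O(41) | bus: none
[9] P1: store L2 := 78 | P0:I, P1:M(78) | bus: BusRdX,Flush
[10] P1: store L0 := 15 | P0:I, P1:M(15) | bus: BusUpgr
[11] P0: load  L0 | P0:S(15), P1:O(15) | bus: BusRd
[12] P0: load  L0 | P0:S(15), P1:O(15) | bus: none
[13] P1: load  L1 | P0:I, P1:E(90) | bus: BusRd
[14] P0: load  L2 | P0:S(78), P1:O(78) | bus: BusRd
[15] P0: store L0 := 82 | P0:M(82), P1:I | bus: BusUpgr,Flush
[16] P0: store L2 := 37 | P0:M(37), P1:I | bus: BusUpgr,Flush
[17] P1: load  L0 | P0:O(82), P1:S(82) | bus: BusRd
[18] P0: load  L0 | P0:O(82), P1:S(82) | bus: none
[19] P1: load  L0 | P0:O(82), P1:S(82) | bus: none
[20] P0: load  L0 | P0:O(82), P1:S(82) | bus: none
[21] P1: load  L0 | P0:O(82), P1:S(82) | bus: none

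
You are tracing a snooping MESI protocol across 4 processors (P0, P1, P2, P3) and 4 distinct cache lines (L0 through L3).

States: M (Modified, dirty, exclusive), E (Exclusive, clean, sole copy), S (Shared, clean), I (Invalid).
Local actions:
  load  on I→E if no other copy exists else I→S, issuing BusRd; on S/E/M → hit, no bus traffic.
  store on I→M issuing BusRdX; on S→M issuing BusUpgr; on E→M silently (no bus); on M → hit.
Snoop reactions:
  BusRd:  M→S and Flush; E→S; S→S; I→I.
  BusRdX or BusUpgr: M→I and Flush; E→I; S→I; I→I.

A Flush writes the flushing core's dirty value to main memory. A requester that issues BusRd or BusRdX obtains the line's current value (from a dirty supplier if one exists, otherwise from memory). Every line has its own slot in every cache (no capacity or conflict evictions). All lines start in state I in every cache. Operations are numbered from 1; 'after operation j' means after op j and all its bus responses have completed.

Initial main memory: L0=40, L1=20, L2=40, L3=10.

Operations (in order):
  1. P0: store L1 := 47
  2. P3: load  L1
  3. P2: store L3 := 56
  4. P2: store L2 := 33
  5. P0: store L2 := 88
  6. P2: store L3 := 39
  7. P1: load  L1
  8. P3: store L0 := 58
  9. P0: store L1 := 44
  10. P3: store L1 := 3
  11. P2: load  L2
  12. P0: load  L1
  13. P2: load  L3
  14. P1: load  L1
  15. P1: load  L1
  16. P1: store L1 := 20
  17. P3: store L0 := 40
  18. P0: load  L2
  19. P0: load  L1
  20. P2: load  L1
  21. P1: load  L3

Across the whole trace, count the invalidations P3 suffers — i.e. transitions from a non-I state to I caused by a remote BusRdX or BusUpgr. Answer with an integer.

  op1 P0: store L1 := 47 → M/I/I/I on L1; bus BusRdX; mem=20
  op2 P3: load  L1 → S/I/I/S on L1; bus BusRd Flush; mem=47
  op3 P2: store L3 := 56 → I/I/M/I on L3; bus BusRdX; mem=10
  op4 P2: store L2 := 33 → I/I/M/I on L2; bus BusRdX; mem=40
  op5 P0: store L2 := 88 → M/I/I/I on L2; bus BusRdX Flush; mem=33
  op6 P2: store L3 := 39 → I/I/M/I on L3; bus (none); mem=10
  op7 P1: load  L1 → S/S/I/S on L1; bus BusRd; mem=47
  op8 P3: store L0 := 58 → I/I/I/M on L0; bus BusRdX; mem=40
  op9 P0: store L1 := 44 → M/I/I/I on L1; bus BusUpgr; mem=47
  op10 P3: store L1 := 3 → I/I/I/M on L1; bus BusRdX Flush; mem=44
  op11 P2: load  L2 → S/I/S/I on L2; bus BusRd Flush; mem=88
  op12 P0: load  L1 → S/I/I/S on L1; bus BusRd Flush; mem=3
  op13 P2: load  L3 → I/I/M/I on L3; bus (none); mem=10
  op14 P1: load  L1 → S/S/I/S on L1; bus BusRd; mem=3
  op15 P1: load  L1 → S/S/I/S on L1; bus (none); mem=3
  op16 P1: store L1 := 20 → I/M/I/I on L1; bus BusUpgr; mem=3
  op17 P3: store L0 := 40 → I/I/I/M on L0; bus (none); mem=40
  op18 P0: load  L2 → S/I/S/I on L2; bus (none); mem=88
  op19 P0: load  L1 → S/S/I/I on L1; bus BusRd Flush; mem=20
  op20 P2: load  L1 → S/S/S/I on L1; bus BusRd; mem=20
  op21 P1: load  L3 → I/S/S/I on L3; bus BusRd Flush; mem=39

invalidations = 2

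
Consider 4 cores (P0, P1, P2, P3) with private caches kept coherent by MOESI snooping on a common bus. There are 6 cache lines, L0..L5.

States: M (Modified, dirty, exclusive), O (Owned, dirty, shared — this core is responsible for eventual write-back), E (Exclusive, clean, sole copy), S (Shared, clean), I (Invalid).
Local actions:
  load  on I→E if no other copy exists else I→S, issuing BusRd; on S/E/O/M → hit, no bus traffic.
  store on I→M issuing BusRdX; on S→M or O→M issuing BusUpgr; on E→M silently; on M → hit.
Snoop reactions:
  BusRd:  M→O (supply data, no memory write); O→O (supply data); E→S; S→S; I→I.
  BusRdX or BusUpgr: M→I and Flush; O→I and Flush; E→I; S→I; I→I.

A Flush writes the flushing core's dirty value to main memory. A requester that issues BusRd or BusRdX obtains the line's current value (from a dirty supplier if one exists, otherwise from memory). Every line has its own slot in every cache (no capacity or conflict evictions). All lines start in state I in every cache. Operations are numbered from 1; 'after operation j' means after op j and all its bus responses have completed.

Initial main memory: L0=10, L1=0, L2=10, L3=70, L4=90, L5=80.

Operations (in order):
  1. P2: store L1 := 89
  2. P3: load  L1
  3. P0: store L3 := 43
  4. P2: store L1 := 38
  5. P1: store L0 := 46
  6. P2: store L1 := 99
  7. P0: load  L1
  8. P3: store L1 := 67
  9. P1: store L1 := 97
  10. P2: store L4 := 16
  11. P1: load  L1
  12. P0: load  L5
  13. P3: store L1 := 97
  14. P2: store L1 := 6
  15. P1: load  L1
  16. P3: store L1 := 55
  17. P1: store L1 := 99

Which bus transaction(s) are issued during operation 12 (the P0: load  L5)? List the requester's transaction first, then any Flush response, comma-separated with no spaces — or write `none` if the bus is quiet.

bus = BusRd

  op1 P2: store L1 := 89 → I/I/M/I on L1; bus BusRdX; mem=0
  op2 P3: load  L1 → I/I/O/S on L1; bus BusRd; mem=0
  op3 P0: store L3 := 43 → M/I/I/I on L3; bus BusRdX; mem=70
  op4 P2: store L1 := 38 → I/I/M/I on L1; bus BusUpgr; mem=0
  op5 P1: store L0 := 46 → I/M/I/I on L0; bus BusRdX; mem=10
  op6 P2: store L1 := 99 → I/I/M/I on L1; bus (none); mem=0
  op7 P0: load  L1 → S/I/O/I on L1; bus BusRd; mem=0
  op8 P3: store L1 := 67 → I/I/I/M on L1; bus BusRdX Flush; mem=99
  op9 P1: store L1 := 97 → I/M/I/I on L1; bus BusRdX Flush; mem=67
  op10 P2: store L4 := 16 → I/I/M/I on L4; bus BusRdX; mem=90
  op11 P1: load  L1 → I/M/I/I on L1; bus (none); mem=67
  op12 P0: load  L5 → E/I/I/I on L5; bus BusRd; mem=80
  op13 P3: store L1 := 97 → I/I/I/M on L1; bus BusRdX Flush; mem=97
  op14 P2: store L1 := 6 → I/I/M/I on L1; bus BusRdX Flush; mem=97
  op15 P1: load  L1 → I/S/O/I on L1; bus BusRd; mem=97
  op16 P3: store L1 := 55 → I/I/I/M on L1; bus BusRdX Flush; mem=6
  op17 P1: store L1 := 99 → I/M/I/I on L1; bus BusRdX Flush; mem=55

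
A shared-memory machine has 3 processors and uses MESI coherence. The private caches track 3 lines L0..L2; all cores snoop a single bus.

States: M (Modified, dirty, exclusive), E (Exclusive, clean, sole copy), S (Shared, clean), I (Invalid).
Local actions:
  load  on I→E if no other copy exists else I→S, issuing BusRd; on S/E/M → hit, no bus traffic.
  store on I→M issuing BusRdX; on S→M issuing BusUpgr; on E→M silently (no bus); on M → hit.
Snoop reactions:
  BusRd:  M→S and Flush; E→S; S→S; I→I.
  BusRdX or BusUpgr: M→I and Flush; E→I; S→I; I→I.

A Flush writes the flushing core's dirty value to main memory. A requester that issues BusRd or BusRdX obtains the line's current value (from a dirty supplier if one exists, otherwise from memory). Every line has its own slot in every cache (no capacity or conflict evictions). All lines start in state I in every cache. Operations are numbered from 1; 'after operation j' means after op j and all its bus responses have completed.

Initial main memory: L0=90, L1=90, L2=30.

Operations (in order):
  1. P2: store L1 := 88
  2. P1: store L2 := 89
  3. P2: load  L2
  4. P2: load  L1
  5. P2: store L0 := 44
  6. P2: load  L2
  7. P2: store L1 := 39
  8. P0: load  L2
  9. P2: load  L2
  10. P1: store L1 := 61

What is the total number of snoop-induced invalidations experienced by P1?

invalidations = 0

1. P2: store L1 := 88  bus=[BusRdX]  L1: P0=I P1=I P2=M  mem[L1]=90
2. P1: store L2 := 89  bus=[BusRdX]  L2: P0=I P1=M P2=I  mem[L2]=30
3. P2: load  L2  bus=[BusRd,Flush]  L2: P0=I P1=S P2=S  mem[L2]=89
4. P2: load  L1  bus=[-]  L1: P0=I P1=I P2=M  mem[L1]=90
5. P2: store L0 := 44  bus=[BusRdX]  L0: P0=I P1=I P2=M  mem[L0]=90
6. P2: load  L2  bus=[-]  L2: P0=I P1=S P2=S  mem[L2]=89
7. P2: store L1 := 39  bus=[-]  L1: P0=I P1=I P2=M  mem[L1]=90
8. P0: load  L2  bus=[BusRd]  L2: P0=S P1=S P2=S  mem[L2]=89
9. P2: load  L2  bus=[-]  L2: P0=S P1=S P2=S  mem[L2]=89
10. P1: store L1 := 61  bus=[BusRdX,Flush]  L1: P0=I P1=M P2=I  mem[L1]=39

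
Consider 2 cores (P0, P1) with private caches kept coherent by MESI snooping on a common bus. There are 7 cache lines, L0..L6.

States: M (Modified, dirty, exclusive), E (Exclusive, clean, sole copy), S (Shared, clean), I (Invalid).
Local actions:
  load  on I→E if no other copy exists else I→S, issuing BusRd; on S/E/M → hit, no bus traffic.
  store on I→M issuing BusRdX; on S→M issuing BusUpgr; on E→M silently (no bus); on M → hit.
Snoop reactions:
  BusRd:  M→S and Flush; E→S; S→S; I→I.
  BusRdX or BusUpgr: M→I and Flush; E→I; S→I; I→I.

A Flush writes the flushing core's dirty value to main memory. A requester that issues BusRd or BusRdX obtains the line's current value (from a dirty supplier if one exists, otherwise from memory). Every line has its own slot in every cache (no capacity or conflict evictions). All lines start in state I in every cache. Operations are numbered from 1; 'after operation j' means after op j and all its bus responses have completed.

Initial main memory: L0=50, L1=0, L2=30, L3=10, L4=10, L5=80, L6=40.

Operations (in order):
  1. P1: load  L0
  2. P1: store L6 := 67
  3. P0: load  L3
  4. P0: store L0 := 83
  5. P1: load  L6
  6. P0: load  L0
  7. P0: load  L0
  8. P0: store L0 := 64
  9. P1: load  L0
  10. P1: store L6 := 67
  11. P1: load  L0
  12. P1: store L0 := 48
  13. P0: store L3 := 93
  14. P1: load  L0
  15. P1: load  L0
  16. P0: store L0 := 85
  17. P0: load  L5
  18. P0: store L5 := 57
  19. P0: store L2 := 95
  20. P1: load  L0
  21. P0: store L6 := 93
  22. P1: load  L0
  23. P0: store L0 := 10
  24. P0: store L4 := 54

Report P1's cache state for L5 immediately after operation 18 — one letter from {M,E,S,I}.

state = I

step 1: P1: load  L0  ⟶  IE  (L0)  txn=BusRd  M[L0]=50
step 2: P1: store L6 := 67  ⟶  IM  (L6)  txn=BusRdX  M[L6]=40
step 3: P0: load  L3  ⟶  EI  (L3)  txn=BusRd  M[L3]=10
step 4: P0: store L0 := 83  ⟶  MI  (L0)  txn=BusRdX  M[L0]=50
step 5: P1: load  L6  ⟶  IM  (L6)  txn=∅  M[L6]=40
step 6: P0: load  L0  ⟶  MI  (L0)  txn=∅  M[L0]=50
step 7: P0: load  L0  ⟶  MI  (L0)  txn=∅  M[L0]=50
step 8: P0: store L0 := 64  ⟶  MI  (L0)  txn=∅  M[L0]=50
step 9: P1: load  L0  ⟶  SS  (L0)  txn=BusRd+Flush  M[L0]=64
step 10: P1: store L6 := 67  ⟶  IM  (L6)  txn=∅  M[L6]=40
step 11: P1: load  L0  ⟶  SS  (L0)  txn=∅  M[L0]=64
step 12: P1: store L0 := 48  ⟶  IM  (L0)  txn=BusUpgr  M[L0]=64
step 13: P0: store L3 := 93  ⟶  MI  (L3)  txn=∅  M[L3]=10
step 14: P1: load  L0  ⟶  IM  (L0)  txn=∅  M[L0]=64
step 15: P1: load  L0  ⟶  IM  (L0)  txn=∅  M[L0]=64
step 16: P0: store L0 := 85  ⟶  MI  (L0)  txn=BusRdX+Flush  M[L0]=48
step 17: P0: load  L5  ⟶  EI  (L5)  txn=BusRd  M[L5]=80
step 18: P0: store L5 := 57  ⟶  MI  (L5)  txn=∅  M[L5]=80
step 19: P0: store L2 := 95  ⟶  MI  (L2)  txn=BusRdX  M[L2]=30
step 20: P1: load  L0  ⟶  SS  (L0)  txn=BusRd+Flush  M[L0]=85
step 21: P0: store L6 := 93  ⟶  MI  (L6)  txn=BusRdX+Flush  M[L6]=67
step 22: P1: load  L0  ⟶  SS  (L0)  txn=∅  M[L0]=85
step 23: P0: store L0 := 10  ⟶  MI  (L0)  txn=BusUpgr  M[L0]=85
step 24: P0: store L4 := 54  ⟶  MI  (L4)  txn=BusRdX  M[L4]=10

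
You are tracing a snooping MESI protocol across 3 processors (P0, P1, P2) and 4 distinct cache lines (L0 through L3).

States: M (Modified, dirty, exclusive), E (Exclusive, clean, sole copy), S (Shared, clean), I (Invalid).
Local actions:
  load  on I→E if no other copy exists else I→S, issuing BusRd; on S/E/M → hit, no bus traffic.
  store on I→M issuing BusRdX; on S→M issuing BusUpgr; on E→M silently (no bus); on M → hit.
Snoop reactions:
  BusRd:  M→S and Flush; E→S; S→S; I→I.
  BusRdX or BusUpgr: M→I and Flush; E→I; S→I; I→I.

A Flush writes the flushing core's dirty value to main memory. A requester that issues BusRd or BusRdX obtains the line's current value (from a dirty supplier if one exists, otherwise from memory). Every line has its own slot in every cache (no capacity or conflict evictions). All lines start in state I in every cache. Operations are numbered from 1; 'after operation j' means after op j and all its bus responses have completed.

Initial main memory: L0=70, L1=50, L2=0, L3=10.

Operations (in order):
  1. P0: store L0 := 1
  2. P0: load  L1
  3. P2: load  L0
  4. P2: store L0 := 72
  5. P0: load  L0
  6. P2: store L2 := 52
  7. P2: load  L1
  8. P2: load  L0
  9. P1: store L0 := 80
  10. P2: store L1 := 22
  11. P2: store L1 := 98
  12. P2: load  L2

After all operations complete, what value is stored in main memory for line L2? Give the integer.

step 1: P0: store L0 := 1  ⟶  MII  (L0)  txn=BusRdX  M[L0]=70
step 2: P0: load  L1  ⟶  EII  (L1)  txn=BusRd  M[L1]=50
step 3: P2: load  L0  ⟶  SIS  (L0)  txn=BusRd+Flush  M[L0]=1
step 4: P2: store L0 := 72  ⟶  IIM  (L0)  txn=BusUpgr  M[L0]=1
step 5: P0: load  L0  ⟶  SIS  (L0)  txn=BusRd+Flush  M[L0]=72
step 6: P2: store L2 := 52  ⟶  IIM  (L2)  txn=BusRdX  M[L2]=0
step 7: P2: load  L1  ⟶  SIS  (L1)  txn=BusRd  M[L1]=50
step 8: P2: load  L0  ⟶  SIS  (L0)  txn=∅  M[L0]=72
step 9: P1: store L0 := 80  ⟶  IMI  (L0)  txn=BusRdX  M[L0]=72
step 10: P2: store L1 := 22  ⟶  IIM  (L1)  txn=BusUpgr  M[L1]=50
step 11: P2: store L1 := 98  ⟶  IIM  (L1)  txn=∅  M[L1]=50
step 12: P2: load  L2  ⟶  IIM  (L2)  txn=∅  M[L2]=0

memory[L2] = 0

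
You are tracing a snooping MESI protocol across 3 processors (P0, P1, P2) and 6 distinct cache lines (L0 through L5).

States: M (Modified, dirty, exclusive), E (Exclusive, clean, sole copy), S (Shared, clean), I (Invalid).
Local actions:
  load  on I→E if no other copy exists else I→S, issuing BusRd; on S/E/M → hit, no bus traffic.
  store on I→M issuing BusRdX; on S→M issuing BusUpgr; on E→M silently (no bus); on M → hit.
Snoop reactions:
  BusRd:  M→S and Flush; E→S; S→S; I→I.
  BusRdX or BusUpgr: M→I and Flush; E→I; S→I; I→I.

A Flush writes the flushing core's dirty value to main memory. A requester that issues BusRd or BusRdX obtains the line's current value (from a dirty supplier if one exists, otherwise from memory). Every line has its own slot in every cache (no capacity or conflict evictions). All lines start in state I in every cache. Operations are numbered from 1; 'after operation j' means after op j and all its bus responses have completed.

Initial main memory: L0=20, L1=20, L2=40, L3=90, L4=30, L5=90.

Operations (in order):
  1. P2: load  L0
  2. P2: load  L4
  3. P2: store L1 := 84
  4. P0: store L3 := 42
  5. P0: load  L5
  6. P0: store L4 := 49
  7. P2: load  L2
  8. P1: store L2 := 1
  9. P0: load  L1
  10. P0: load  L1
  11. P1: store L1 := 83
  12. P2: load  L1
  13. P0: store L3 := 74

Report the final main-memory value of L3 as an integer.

memory[L3] = 90

  op1 P2: load  L0 → I/I/E on L0; bus BusRd; mem=20
  op2 P2: load  L4 → I/I/E on L4; bus BusRd; mem=30
  op3 P2: store L1 := 84 → I/I/M on L1; bus BusRdX; mem=20
  op4 P0: store L3 := 42 → M/I/I on L3; bus BusRdX; mem=90
  op5 P0: load  L5 → E/I/I on L5; bus BusRd; mem=90
  op6 P0: store L4 := 49 → M/I/I on L4; bus BusRdX; mem=30
  op7 P2: load  L2 → I/I/E on L2; bus BusRd; mem=40
  op8 P1: store L2 := 1 → I/M/I on L2; bus BusRdX; mem=40
  op9 P0: load  L1 → S/I/S on L1; bus BusRd Flush; mem=84
  op10 P0: load  L1 → S/I/S on L1; bus (none); mem=84
  op11 P1: store L1 := 83 → I/M/I on L1; bus BusRdX; mem=84
  op12 P2: load  L1 → I/S/S on L1; bus BusRd Flush; mem=83
  op13 P0: store L3 := 74 → M/I/I on L3; bus (none); mem=90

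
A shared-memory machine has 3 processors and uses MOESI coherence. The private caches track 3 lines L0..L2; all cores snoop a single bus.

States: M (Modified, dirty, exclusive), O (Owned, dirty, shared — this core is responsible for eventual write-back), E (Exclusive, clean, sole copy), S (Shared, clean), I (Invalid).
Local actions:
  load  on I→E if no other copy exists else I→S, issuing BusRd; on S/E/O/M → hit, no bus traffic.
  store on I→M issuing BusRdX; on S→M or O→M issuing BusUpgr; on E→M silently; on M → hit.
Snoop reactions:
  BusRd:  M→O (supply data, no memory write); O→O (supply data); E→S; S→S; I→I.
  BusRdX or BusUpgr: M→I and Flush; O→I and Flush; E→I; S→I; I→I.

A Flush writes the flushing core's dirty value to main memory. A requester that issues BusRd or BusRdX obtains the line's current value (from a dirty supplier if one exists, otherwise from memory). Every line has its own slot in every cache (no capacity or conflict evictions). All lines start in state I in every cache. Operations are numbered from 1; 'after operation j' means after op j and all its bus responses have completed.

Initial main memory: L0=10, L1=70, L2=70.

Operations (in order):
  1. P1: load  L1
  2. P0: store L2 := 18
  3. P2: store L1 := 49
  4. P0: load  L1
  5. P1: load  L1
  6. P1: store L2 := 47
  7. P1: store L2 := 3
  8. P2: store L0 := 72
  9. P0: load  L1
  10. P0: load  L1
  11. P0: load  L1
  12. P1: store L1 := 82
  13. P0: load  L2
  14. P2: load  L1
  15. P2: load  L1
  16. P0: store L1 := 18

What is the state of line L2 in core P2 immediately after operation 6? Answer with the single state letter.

  op1 P1: load  L1 → I/E/I on L1; bus BusRd; mem=70
  op2 P0: store L2 := 18 → M/I/I on L2; bus BusRdX; mem=70
  op3 P2: store L1 := 49 → I/I/M on L1; bus BusRdX; mem=70
  op4 P0: load  L1 → S/I/O on L1; bus BusRd; mem=70
  op5 P1: load  L1 → S/S/O on L1; bus BusRd; mem=70
  op6 P1: store L2 := 47 → I/M/I on L2; bus BusRdX Flush; mem=18
  op7 P1: store L2 := 3 → I/M/I on L2; bus (none); mem=18
  op8 P2: store L0 := 72 → I/I/M on L0; bus BusRdX; mem=10
  op9 P0: load  L1 → S/S/O on L1; bus (none); mem=70
  op10 P0: load  L1 → S/S/O on L1; bus (none); mem=70
  op11 P0: load  L1 → S/S/O on L1; bus (none); mem=70
  op12 P1: store L1 := 82 → I/M/I on L1; bus BusUpgr Flush; mem=49
  op13 P0: load  L2 → S/O/I on L2; bus BusRd; mem=18
  op14 P2: load  L1 → I/O/S on L1; bus BusRd; mem=49
  op15 P2: load  L1 → I/O/S on L1; bus (none); mem=49
  op16 P0: store L1 := 18 → M/I/I on L1; bus BusRdX Flush; mem=82

state = I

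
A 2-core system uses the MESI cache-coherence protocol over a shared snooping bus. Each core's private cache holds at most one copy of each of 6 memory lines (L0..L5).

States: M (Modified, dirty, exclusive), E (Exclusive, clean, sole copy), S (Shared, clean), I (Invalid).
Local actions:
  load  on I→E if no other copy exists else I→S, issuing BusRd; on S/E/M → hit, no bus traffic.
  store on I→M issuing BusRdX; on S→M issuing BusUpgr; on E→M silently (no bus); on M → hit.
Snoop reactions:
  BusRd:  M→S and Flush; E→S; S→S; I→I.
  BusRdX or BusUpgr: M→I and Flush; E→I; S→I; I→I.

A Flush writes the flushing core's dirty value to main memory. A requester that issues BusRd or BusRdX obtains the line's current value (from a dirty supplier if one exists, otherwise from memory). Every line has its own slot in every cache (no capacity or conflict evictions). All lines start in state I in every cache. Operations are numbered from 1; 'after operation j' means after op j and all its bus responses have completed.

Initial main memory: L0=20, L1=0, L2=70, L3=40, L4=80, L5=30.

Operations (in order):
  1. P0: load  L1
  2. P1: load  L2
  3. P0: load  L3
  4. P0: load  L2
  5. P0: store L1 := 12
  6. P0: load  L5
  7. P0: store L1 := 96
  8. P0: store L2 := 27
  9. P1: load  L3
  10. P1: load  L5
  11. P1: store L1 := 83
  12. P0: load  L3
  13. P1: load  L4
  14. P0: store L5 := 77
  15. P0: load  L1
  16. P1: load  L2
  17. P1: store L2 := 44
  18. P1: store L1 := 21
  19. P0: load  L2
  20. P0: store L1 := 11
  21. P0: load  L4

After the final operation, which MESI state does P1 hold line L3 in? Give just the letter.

state = S

[1] P0: load  L1 | P0:E(0), P1:I | bus: BusRd
[2] P1: load  L2 | P0:I, P1:E(70) | bus: BusRd
[3] P0: load  L3 | P0:E(40), P1:I | bus: BusRd
[4] P0: load  L2 | P0:S(70), P1:S(70) | bus: BusRd
[5] P0: store L1 := 12 | P0:M(12), P1:I | bus: none
[6] P0: load  L5 | P0:E(30), P1:I | bus: BusRd
[7] P0: store L1 := 96 | P0:M(96), P1:I | bus: none
[8] P0: store L2 := 27 | P0:M(27), P1:I | bus: BusUpgr
[9] P1: load  L3 | P0:S(40), P1:S(40) | bus: BusRd
[10] P1: load  L5 | P0:S(30), P1:S(30) | bus: BusRd
[11] P1: store L1 := 83 | P0:I, P1:M(83) | bus: BusRdX,Flush
[12] P0: load  L3 | P0:S(40), P1:S(40) | bus: none
[13] P1: load  L4 | P0:I, P1:E(80) | bus: BusRd
[14] P0: store L5 := 77 | P0:M(77), P1:I | bus: BusUpgr
[15] P0: load  L1 | P0:S(83), P1:S(83) | bus: BusRd,Flush
[16] P1: load  L2 | P0:S(27), P1:S(27) | bus: BusRd,Flush
[17] P1: store L2 := 44 | P0:I, P1:M(44) | bus: BusUpgr
[18] P1: store L1 := 21 | P0:I, P1:M(21) | bus: BusUpgr
[19] P0: load  L2 | P0:S(44), P1:S(44) | bus: BusRd,Flush
[20] P0: store L1 := 11 | P0:M(11), P1:I | bus: BusRdX,Flush
[21] P0: load  L4 | P0:S(80), P1:S(80) | bus: BusRd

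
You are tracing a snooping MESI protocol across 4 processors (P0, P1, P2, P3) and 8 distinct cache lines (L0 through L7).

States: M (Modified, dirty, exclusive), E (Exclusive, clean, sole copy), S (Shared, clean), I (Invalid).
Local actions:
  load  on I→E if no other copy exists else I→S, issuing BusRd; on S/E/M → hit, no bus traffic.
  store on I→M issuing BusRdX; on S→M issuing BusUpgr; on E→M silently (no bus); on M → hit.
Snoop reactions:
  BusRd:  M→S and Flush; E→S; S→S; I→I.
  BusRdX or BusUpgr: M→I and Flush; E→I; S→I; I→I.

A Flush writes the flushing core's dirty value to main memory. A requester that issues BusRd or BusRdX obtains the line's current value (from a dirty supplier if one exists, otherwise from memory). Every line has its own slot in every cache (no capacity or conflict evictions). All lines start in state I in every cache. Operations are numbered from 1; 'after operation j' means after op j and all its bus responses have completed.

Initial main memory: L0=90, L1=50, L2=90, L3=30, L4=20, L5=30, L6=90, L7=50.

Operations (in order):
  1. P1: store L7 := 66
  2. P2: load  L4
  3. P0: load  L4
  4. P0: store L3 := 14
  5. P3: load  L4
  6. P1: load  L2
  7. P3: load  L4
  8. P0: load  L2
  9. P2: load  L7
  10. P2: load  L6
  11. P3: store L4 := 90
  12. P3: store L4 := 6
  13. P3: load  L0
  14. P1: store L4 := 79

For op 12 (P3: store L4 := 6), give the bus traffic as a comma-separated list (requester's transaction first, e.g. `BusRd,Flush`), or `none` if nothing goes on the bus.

bus = none

  op1 P1: store L7 := 66 → I/M/I/I on L7; bus BusRdX; mem=50
  op2 P2: load  L4 → I/I/E/I on L4; bus BusRd; mem=20
  op3 P0: load  L4 → S/I/S/I on L4; bus BusRd; mem=20
  op4 P0: store L3 := 14 → M/I/I/I on L3; bus BusRdX; mem=30
  op5 P3: load  L4 → S/I/S/S on L4; bus BusRd; mem=20
  op6 P1: load  L2 → I/E/I/I on L2; bus BusRd; mem=90
  op7 P3: load  L4 → S/I/S/S on L4; bus (none); mem=20
  op8 P0: load  L2 → S/S/I/I on L2; bus BusRd; mem=90
  op9 P2: load  L7 → I/S/S/I on L7; bus BusRd Flush; mem=66
  op10 P2: load  L6 → I/I/E/I on L6; bus BusRd; mem=90
  op11 P3: store L4 := 90 → I/I/I/M on L4; bus BusUpgr; mem=20
  op12 P3: store L4 := 6 → I/I/I/M on L4; bus (none); mem=20
  op13 P3: load  L0 → I/I/I/E on L0; bus BusRd; mem=90
  op14 P1: store L4 := 79 → I/M/I/I on L4; bus BusRdX Flush; mem=6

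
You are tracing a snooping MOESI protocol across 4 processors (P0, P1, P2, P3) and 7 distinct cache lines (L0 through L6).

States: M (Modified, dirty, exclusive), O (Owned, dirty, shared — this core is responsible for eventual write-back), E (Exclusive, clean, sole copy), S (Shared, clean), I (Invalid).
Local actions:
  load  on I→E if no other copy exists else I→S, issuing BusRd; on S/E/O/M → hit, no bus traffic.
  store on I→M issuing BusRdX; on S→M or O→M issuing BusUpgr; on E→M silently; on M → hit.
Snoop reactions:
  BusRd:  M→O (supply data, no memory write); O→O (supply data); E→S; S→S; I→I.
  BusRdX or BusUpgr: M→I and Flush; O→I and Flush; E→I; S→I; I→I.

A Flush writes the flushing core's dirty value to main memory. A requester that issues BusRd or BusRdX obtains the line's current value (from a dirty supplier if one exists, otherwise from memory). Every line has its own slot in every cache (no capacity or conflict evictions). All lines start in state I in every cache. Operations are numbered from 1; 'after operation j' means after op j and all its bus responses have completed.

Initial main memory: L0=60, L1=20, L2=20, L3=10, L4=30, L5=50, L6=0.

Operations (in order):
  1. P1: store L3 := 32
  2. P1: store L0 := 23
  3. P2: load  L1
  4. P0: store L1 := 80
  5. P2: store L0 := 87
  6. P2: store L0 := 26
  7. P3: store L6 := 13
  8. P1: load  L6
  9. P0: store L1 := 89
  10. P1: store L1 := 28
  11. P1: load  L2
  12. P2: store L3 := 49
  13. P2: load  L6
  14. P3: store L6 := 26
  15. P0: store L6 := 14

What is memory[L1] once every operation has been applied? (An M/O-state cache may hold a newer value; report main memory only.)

step 1: P1: store L3 := 32  ⟶  IMII  (L3)  txn=BusRdX  M[L3]=10
step 2: P1: store L0 := 23  ⟶  IMII  (L0)  txn=BusRdX  M[L0]=60
step 3: P2: load  L1  ⟶  IIEI  (L1)  txn=BusRd  M[L1]=20
step 4: P0: store L1 := 80  ⟶  MIII  (L1)  txn=BusRdX  M[L1]=20
step 5: P2: store L0 := 87  ⟶  IIMI  (L0)  txn=BusRdX+Flush  M[L0]=23
step 6: P2: store L0 := 26  ⟶  IIMI  (L0)  txn=∅  M[L0]=23
step 7: P3: store L6 := 13  ⟶  IIIM  (L6)  txn=BusRdX  M[L6]=0
step 8: P1: load  L6  ⟶  ISIO  (L6)  txn=BusRd  M[L6]=0
step 9: P0: store L1 := 89  ⟶  MIII  (L1)  txn=∅  M[L1]=20
step 10: P1: store L1 := 28  ⟶  IMII  (L1)  txn=BusRdX+Flush  M[L1]=89
step 11: P1: load  L2  ⟶  IEII  (L2)  txn=BusRd  M[L2]=20
step 12: P2: store L3 := 49  ⟶  IIMI  (L3)  txn=BusRdX+Flush  M[L3]=32
step 13: P2: load  L6  ⟶  ISSO  (L6)  txn=BusRd  M[L6]=0
step 14: P3: store L6 := 26  ⟶  IIIM  (L6)  txn=BusUpgr  M[L6]=0
step 15: P0: store L6 := 14  ⟶  MIII  (L6)  txn=BusRdX+Flush  M[L6]=26

memory[L1] = 89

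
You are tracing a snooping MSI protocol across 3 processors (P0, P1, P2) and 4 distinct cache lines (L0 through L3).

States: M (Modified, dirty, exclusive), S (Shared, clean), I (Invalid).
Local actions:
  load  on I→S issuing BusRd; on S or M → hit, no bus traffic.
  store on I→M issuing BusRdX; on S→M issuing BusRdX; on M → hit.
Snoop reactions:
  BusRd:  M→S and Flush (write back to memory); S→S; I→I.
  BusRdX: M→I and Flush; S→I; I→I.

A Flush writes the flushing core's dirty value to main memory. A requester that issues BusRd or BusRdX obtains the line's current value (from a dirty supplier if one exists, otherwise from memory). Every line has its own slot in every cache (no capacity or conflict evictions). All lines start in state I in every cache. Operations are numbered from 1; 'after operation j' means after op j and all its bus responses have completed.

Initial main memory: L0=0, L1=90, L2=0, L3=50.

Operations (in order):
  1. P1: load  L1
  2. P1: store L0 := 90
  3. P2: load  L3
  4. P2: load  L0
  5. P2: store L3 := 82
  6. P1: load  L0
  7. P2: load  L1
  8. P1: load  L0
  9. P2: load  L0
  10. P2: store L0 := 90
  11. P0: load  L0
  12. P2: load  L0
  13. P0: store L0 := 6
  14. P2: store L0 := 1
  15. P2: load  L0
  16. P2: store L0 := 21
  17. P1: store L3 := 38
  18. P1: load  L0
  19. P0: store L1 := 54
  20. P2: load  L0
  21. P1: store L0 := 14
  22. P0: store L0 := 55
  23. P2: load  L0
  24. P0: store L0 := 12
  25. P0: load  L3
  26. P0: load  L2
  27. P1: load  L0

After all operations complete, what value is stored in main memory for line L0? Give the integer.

1. P1: load  L1  bus=[BusRd]  L1: P0=I P1=S P2=I  mem[L1]=90
2. P1: store L0 := 90  bus=[BusRdX]  L0: P0=I P1=M P2=I  mem[L0]=0
3. P2: load  L3  bus=[BusRd]  L3: P0=I P1=I P2=S  mem[L3]=50
4. P2: load  L0  bus=[BusRd,Flush]  L0: P0=I P1=S P2=S  mem[L0]=90
5. P2: store L3 := 82  bus=[BusRdX]  L3: P0=I P1=I P2=M  mem[L3]=50
6. P1: load  L0  bus=[-]  L0: P0=I P1=S P2=S  mem[L0]=90
7. P2: load  L1  bus=[BusRd]  L1: P0=I P1=S P2=S  mem[L1]=90
8. P1: load  L0  bus=[-]  L0: P0=I P1=S P2=S  mem[L0]=90
9. P2: load  L0  bus=[-]  L0: P0=I P1=S P2=S  mem[L0]=90
10. P2: store L0 := 90  bus=[BusRdX]  L0: P0=I P1=I P2=M  mem[L0]=90
11. P0: load  L0  bus=[BusRd,Flush]  L0: P0=S P1=I P2=S  mem[L0]=90
12. P2: load  L0  bus=[-]  L0: P0=S P1=I P2=S  mem[L0]=90
13. P0: store L0 := 6  bus=[BusRdX]  L0: P0=M P1=I P2=I  mem[L0]=90
14. P2: store L0 := 1  bus=[BusRdX,Flush]  L0: P0=I P1=I P2=M  mem[L0]=6
15. P2: load  L0  bus=[-]  L0: P0=I P1=I P2=M  mem[L0]=6
16. P2: store L0 := 21  bus=[-]  L0: P0=I P1=I P2=M  mem[L0]=6
17. P1: store L3 := 38  bus=[BusRdX,Flush]  L3: P0=I P1=M P2=I  mem[L3]=82
18. P1: load  L0  bus=[BusRd,Flush]  L0: P0=I P1=S P2=S  mem[L0]=21
19. P0: store L1 := 54  bus=[BusRdX]  L1: P0=M P1=I P2=I  mem[L1]=90
20. P2: load  L0  bus=[-]  L0: P0=I P1=S P2=S  mem[L0]=21
21. P1: store L0 := 14  bus=[BusRdX]  L0: P0=I P1=M P2=I  mem[L0]=21
22. P0: store L0 := 55  bus=[BusRdX,Flush]  L0: P0=M P1=I P2=I  mem[L0]=14
23. P2: load  L0  bus=[BusRd,Flush]  L0: P0=S P1=I P2=S  mem[L0]=55
24. P0: store L0 := 12  bus=[BusRdX]  L0: P0=M P1=I P2=I  mem[L0]=55
25. P0: load  L3  bus=[BusRd,Flush]  L3: P0=S P1=S P2=I  mem[L3]=38
26. P0: load  L2  bus=[BusRd]  L2: P0=S P1=I P2=I  mem[L2]=0
27. P1: load  L0  bus=[BusRd,Flush]  L0: P0=S P1=S P2=I  mem[L0]=12

memory[L0] = 12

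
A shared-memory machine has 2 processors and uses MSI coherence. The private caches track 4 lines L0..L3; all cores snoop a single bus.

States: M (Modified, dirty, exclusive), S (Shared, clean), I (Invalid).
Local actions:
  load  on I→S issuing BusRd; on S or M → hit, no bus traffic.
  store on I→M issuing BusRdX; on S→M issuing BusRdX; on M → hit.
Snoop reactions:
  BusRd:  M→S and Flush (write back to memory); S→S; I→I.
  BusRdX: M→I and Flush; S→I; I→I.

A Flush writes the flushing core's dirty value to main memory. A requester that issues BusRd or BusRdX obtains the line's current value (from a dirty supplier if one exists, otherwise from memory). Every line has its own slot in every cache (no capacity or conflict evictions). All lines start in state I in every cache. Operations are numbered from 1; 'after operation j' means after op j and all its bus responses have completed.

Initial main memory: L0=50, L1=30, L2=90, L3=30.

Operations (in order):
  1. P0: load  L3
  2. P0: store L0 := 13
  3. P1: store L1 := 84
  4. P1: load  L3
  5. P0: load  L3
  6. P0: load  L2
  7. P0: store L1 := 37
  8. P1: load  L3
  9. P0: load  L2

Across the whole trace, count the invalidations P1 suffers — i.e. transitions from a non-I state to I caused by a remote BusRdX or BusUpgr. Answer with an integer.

1. P0: load  L3  bus=[BusRd]  L3: P0=S P1=I  mem[L3]=30
2. P0: store L0 := 13  bus=[BusRdX]  L0: P0=M P1=I  mem[L0]=50
3. P1: store L1 := 84  bus=[BusRdX]  L1: P0=I P1=M  mem[L1]=30
4. P1: load  L3  bus=[BusRd]  L3: P0=S P1=S  mem[L3]=30
5. P0: load  L3  bus=[-]  L3: P0=S P1=S  mem[L3]=30
6. P0: load  L2  bus=[BusRd]  L2: P0=S P1=I  mem[L2]=90
7. P0: store L1 := 37  bus=[BusRdX,Flush]  L1: P0=M P1=I  mem[L1]=84
8. P1: load  L3  bus=[-]  L3: P0=S P1=S  mem[L3]=30
9. P0: load  L2  bus=[-]  L2: P0=S P1=I  mem[L2]=90

invalidations = 1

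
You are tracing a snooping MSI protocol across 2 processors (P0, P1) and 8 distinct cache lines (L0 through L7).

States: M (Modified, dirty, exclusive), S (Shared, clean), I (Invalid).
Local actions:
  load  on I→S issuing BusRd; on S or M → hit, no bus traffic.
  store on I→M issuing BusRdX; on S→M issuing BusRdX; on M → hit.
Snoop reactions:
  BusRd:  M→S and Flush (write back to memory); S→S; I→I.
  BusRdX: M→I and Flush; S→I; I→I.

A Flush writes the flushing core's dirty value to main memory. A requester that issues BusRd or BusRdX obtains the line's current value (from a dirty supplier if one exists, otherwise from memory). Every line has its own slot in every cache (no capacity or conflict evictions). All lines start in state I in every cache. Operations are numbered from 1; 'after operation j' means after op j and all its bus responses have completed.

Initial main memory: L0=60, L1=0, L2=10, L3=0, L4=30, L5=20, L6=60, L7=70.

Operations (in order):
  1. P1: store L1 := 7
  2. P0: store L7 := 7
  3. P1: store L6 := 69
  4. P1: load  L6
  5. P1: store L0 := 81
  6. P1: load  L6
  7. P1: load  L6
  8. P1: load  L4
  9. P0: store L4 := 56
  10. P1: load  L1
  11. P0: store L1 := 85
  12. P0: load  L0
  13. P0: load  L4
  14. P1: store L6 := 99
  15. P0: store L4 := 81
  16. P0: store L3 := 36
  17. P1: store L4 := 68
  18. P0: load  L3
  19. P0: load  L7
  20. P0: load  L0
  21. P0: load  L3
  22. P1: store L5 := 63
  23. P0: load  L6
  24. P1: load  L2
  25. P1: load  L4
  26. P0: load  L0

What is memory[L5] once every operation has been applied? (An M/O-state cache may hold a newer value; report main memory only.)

  op1 P1: store L1 := 7 → I/M on L1; bus BusRdX; mem=0
  op2 P0: store L7 := 7 → M/I on L7; bus BusRdX; mem=70
  op3 P1: store L6 := 69 → I/M on L6; bus BusRdX; mem=60
  op4 P1: load  L6 → I/M on L6; bus (none); mem=60
  op5 P1: store L0 := 81 → I/M on L0; bus BusRdX; mem=60
  op6 P1: load  L6 → I/M on L6; bus (none); mem=60
  op7 P1: load  L6 → I/M on L6; bus (none); mem=60
  op8 P1: load  L4 → I/S on L4; bus BusRd; mem=30
  op9 P0: store L4 := 56 → M/I on L4; bus BusRdX; mem=30
  op10 P1: load  L1 → I/M on L1; bus (none); mem=0
  op11 P0: store L1 := 85 → M/I on L1; bus BusRdX Flush; mem=7
  op12 P0: load  L0 → S/S on L0; bus BusRd Flush; mem=81
  op13 P0: load  L4 → M/I on L4; bus (none); mem=30
  op14 P1: store L6 := 99 → I/M on L6; bus (none); mem=60
  op15 P0: store L4 := 81 → M/I on L4; bus (none); mem=30
  op16 P0: store L3 := 36 → M/I on L3; bus BusRdX; mem=0
  op17 P1: store L4 := 68 → I/M on L4; bus BusRdX Flush; mem=81
  op18 P0: load  L3 → M/I on L3; bus (none); mem=0
  op19 P0: load  L7 → M/I on L7; bus (none); mem=70
  op20 P0: load  L0 → S/S on L0; bus (none); mem=81
  op21 P0: load  L3 → M/I on L3; bus (none); mem=0
  op22 P1: store L5 := 63 → I/M on L5; bus BusRdX; mem=20
  op23 P0: load  L6 → S/S on L6; bus BusRd Flush; mem=99
  op24 P1: load  L2 → I/S on L2; bus BusRd; mem=10
  op25 P1: load  L4 → I/M on L4; bus (none); mem=81
  op26 P0: load  L0 → S/S on L0; bus (none); mem=81

memory[L5] = 20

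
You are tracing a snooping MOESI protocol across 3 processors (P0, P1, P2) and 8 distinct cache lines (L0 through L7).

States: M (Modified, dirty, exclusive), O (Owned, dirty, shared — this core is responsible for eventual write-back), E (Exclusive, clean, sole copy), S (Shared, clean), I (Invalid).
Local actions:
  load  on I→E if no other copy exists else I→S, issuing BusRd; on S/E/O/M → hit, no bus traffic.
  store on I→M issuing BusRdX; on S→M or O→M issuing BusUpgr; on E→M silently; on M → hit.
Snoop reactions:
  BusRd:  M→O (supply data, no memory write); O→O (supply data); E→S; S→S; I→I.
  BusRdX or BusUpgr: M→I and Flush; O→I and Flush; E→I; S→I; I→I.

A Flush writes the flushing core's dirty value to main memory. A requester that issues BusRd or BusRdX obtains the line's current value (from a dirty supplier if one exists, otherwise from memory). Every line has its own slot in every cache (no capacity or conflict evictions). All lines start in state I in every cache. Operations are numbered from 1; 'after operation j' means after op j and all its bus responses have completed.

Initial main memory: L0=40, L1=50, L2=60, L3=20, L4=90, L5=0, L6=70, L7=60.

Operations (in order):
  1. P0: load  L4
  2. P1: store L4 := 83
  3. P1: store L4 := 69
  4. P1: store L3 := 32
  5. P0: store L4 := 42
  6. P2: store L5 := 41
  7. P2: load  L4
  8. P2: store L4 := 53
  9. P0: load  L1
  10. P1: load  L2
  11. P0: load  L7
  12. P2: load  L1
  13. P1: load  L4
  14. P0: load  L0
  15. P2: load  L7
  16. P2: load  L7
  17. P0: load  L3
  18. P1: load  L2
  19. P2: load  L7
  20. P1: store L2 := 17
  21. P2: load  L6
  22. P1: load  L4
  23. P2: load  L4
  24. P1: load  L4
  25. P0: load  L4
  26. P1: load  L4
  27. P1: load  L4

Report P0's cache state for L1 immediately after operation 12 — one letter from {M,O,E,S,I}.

[1] P0: load  L4 | P0:E(90), P1:I, P2:I | bus: BusRd
[2] P1: store L4 := 83 | P0:I, P1:M(83), P2:I | bus: BusRdX
[3] P1: store L4 := 69 | P0:I, P1:M(69), P2:I | bus: none
[4] P1: store L3 := 32 | P0:I, P1:M(32), P2:I | bus: BusRdX
[5] P0: store L4 := 42 | P0:M(42), P1:I, P2:I | bus: BusRdX,Flush
[6] P2: store L5 := 41 | P0:I, P1:I, P2:M(41) | bus: BusRdX
[7] P2: load  L4 | P0:O(42), P1:I, P2:S(42) | bus: BusRd
[8] P2: store L4 := 53 | P0:I, P1:I, P2:M(53) | bus: BusUpgr,Flush
[9] P0: load  L1 | P0:E(50), P1:I, P2:I | bus: BusRd
[10] P1: load  L2 | P0:I, P1:E(60), P2:I | bus: BusRd
[11] P0: load  L7 | P0:E(60), P1:I, P2:I | bus: BusRd
[12] P2: load  L1 | P0:S(50), P1:I, P2:S(50) | bus: BusRd
[13] P1: load  L4 | P0:I, P1:S(53), P2:O(53) | bus: BusRd
[14] P0: load  L0 | P0:E(40), P1:I, P2:I | bus: BusRd
[15] P2: load  L7 | P0:S(60), P1:I, P2:S(60) | bus: BusRd
[16] P2: load  L7 | P0:S(60), P1:I, P2:S(60) | bus: none
[17] P0: load  L3 | P0:S(32), P1:O(32), P2:I | bus: BusRd
[18] P1: load  L2 | P0:I, P1:E(60), P2:I | bus: none
[19] P2: load  L7 | P0:S(60), P1:I, P2:S(60) | bus: none
[20] P1: store L2 := 17 | P0:I, P1:M(17), P2:I | bus: none
[21] P2: load  L6 | P0:I, P1:I, P2:E(70) | bus: BusRd
[22] P1: load  L4 | P0:I, P1:S(53), P2:O(53) | bus: none
[23] P2: load  L4 | P0:I, P1:S(53), P2:O(53) | bus: none
[24] P1: load  L4 | P0:I, P1:S(53), P2:O(53) | bus: none
[25] P0: load  L4 | P0:S(53), P1:S(53), P2:O(53) | bus: BusRd
[26] P1: load  L4 | P0:S(53), P1:S(53), P2:O(53) | bus: none
[27] P1: load  L4 | P0:S(53), P1:S(53), P2:O(53) | bus: none

state = S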